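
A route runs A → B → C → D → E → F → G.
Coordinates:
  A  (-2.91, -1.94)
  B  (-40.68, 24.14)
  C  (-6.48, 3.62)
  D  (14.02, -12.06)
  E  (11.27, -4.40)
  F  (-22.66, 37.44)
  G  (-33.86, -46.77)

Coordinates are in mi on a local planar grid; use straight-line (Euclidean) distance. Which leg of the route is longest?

F–G

Leg distances:
A→B: 45.9 mi
B→C: 39.9 mi
C→D: 25.8 mi
D→E: 8.1 mi
E→F: 53.9 mi
F→G: 85.0 mi
The longest leg is F–G at 85.0 mi.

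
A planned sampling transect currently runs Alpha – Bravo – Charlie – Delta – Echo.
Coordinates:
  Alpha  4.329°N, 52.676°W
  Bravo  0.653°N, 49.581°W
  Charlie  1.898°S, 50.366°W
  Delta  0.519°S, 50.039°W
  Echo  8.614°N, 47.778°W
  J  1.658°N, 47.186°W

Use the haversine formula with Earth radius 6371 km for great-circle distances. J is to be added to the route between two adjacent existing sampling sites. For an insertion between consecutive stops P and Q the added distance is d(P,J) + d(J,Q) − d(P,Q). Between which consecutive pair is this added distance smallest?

between Delta and Echo

Added distance for inserting J between each consecutive pair:
Alpha–Bravo: 432.7 km
Bravo–Charlie: 522.4 km
Charlie–Delta: 771.8 km
Delta–Echo: 129.3 km
Smallest added distance is 129.3 km, inserting between Delta and Echo.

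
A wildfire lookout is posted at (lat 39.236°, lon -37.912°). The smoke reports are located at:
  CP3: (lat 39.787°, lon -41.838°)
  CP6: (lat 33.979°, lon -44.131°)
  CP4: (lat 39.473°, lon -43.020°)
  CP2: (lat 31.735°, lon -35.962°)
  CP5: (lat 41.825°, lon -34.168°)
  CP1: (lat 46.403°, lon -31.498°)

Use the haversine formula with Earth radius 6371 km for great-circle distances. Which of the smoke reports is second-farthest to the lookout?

CP2

Distances from the lookout ((lat 39.236°, lon -37.912°)):
CP1: 952.6 km
CP2: 852.5 km
CP6: 805.7 km
CP4: 439.9 km
CP5: 427.7 km
CP3: 342.3 km
The second-farthest is CP2 at 852.5 km.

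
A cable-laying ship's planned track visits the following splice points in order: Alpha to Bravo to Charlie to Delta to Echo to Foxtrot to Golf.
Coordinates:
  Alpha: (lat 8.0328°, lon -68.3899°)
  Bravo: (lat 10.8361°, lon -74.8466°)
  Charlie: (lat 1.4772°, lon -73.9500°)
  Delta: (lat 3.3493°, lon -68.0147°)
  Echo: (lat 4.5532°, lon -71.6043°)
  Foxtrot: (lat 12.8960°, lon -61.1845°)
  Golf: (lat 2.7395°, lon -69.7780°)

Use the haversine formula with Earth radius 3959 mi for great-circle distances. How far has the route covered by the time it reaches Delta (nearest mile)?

1560 mi

Leg distances:
Alpha→Bravo: 480.8 mi  (cumulative 480.8 mi)
Bravo→Charlie: 649.6 mi  (cumulative 1130.4 mi)
Charlie→Delta: 429.7 mi  (cumulative 1560.1 mi)
Cumulative distance at Delta ≈ 1560 mi.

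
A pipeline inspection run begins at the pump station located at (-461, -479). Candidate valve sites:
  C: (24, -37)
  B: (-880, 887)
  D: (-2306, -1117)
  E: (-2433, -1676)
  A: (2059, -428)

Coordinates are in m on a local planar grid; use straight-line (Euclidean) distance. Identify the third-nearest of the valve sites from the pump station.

D

Distance to each, sorted:
C: 656.2 m
B: 1428.8 m
D: 1952.2 m
E: 2306.9 m
A: 2520.5 m
The third-nearest is D at 1952.2 m.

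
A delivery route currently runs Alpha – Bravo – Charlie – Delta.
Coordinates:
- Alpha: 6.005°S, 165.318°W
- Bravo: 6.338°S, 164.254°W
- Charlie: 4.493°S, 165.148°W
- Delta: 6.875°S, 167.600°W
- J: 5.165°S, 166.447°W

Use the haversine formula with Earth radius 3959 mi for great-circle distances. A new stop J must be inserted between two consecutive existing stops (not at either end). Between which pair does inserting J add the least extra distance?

Added distance for inserting J between each consecutive pair:
Alpha–Bravo: 191.5 mi
Bravo–Charlie: 130.4 mi
Charlie–Delta: 7.4 mi
Smallest added distance is 7.4 mi, inserting between Charlie and Delta.

between Charlie and Delta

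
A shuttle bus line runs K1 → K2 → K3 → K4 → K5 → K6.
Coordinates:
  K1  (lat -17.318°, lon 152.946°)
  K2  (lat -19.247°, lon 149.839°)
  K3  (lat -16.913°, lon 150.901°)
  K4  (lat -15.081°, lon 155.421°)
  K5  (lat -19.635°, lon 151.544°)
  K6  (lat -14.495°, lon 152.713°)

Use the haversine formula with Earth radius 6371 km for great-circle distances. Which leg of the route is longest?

K4–K5

Leg distances:
K1→K2: 391.9 km
K2→K3: 282.8 km
K3→K4: 524.3 km
K4→K5: 652.4 km
K5→K6: 584.9 km
The longest leg is K4–K5 at 652.4 km.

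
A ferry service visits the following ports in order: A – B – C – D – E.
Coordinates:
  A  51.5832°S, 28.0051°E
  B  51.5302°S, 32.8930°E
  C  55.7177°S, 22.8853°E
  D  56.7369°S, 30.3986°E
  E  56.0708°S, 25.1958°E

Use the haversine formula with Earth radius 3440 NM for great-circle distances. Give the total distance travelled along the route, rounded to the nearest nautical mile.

Leg distances:
A→B: 182.5 NM  (cumulative 182.5 NM)
B→C: 435.5 NM  (cumulative 617.9 NM)
C→D: 258.0 NM  (cumulative 875.9 NM)
D→E: 177.4 NM  (cumulative 1053.2 NM)
Total route length ≈ 1053 NM.

1053 NM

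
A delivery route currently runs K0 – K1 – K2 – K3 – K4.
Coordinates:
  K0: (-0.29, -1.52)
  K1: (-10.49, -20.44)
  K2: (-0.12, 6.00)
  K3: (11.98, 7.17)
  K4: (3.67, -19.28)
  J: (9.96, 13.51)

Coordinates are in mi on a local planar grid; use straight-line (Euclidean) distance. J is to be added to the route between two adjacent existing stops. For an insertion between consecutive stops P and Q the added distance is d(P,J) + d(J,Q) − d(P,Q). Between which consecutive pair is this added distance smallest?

between K2 and K3

Added distance for inserting J between each consecutive pair:
K0–K1: 36.3 mi
K1–K2: 23.8 mi
K2–K3: 7.1 mi
K3–K4: 12.3 mi
Smallest added distance is 7.1 mi, inserting between K2 and K3.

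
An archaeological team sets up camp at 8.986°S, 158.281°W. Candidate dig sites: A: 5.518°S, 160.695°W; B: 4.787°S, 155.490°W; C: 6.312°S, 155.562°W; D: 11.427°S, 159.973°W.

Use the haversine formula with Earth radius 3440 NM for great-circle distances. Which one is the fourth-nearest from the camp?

B

Distance to each, sorted:
D: 177.4 NM
C: 227.9 NM
A: 253.0 NM
B: 302.0 NM
The fourth-nearest is B at 302.0 NM.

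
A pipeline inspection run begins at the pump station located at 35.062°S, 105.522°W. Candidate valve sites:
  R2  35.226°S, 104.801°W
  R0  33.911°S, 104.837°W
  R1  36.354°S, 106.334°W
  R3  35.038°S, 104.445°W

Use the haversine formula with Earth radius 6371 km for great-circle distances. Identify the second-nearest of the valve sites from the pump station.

R3

Distances from the pump station (35.062°S, 105.522°W):
R2: 68.0 km
R3: 98.1 km
R0: 142.6 km
R1: 161.3 km
The second-nearest is R3 at 98.1 km.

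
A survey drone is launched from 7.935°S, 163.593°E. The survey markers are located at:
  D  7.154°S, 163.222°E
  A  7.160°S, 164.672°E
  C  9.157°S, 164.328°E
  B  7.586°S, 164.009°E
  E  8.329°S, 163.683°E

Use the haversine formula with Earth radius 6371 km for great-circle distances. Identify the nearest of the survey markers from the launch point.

Distances from the launch point (7.935°S, 163.593°E):
E: 44.9 km
B: 60.1 km
D: 96.0 km
A: 146.9 km
C: 158.1 km
The nearest is E at 44.9 km.

E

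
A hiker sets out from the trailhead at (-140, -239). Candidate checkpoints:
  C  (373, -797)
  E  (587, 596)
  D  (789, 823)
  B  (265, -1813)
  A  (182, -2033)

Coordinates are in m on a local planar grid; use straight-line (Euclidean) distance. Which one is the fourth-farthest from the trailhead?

E

Distances from the trailhead ((-140, -239)):
A: 1822.7 m
B: 1625.3 m
D: 1411.0 m
E: 1107.1 m
C: 758.0 m
The fourth-farthest is E at 1107.1 m.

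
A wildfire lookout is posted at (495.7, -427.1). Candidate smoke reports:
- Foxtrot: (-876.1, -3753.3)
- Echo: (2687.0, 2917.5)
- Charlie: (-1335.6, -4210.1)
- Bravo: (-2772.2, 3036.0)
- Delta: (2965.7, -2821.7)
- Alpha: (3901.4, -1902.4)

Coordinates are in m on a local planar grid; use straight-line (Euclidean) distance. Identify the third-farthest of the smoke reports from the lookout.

Echo

Distance to each, sorted:
Bravo: 4761.5 m
Charlie: 4202.9 m
Echo: 3998.5 m
Alpha: 3711.5 m
Foxtrot: 3598.0 m
Delta: 3440.2 m
The third-farthest is Echo at 3998.5 m.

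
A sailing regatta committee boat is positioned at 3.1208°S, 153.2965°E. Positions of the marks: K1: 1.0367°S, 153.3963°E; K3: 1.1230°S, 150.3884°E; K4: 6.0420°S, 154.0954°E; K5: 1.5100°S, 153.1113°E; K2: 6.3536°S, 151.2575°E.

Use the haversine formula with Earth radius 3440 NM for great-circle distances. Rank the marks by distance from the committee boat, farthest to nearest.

K2, K3, K4, K1, K5

Distances from the committee boat:
K2 6.3536°S, 151.2575°E: 229.2 NM
K3 1.1230°S, 150.3884°E: 211.7 NM
K4 6.0420°S, 154.0954°E: 181.8 NM
K1 1.0367°S, 153.3963°E: 125.3 NM
K5 1.5100°S, 153.1113°E: 97.3 NM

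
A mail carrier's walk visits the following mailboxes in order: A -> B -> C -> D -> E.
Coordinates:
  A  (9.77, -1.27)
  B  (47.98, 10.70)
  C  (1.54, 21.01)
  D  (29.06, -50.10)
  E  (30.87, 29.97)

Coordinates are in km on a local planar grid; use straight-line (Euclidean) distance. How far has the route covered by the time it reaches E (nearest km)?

Leg distances:
A→B: 40.0 km  (cumulative 40.0 km)
B→C: 47.6 km  (cumulative 87.6 km)
C→D: 76.2 km  (cumulative 163.9 km)
D→E: 80.1 km  (cumulative 244.0 km)
Cumulative distance at E ≈ 244 km.

244 km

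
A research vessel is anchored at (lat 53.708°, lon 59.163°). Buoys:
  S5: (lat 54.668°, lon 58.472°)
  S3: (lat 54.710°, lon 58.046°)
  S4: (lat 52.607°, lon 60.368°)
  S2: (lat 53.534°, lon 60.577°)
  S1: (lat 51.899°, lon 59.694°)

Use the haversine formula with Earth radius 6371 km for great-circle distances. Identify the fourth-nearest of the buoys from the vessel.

S4

Distances from the vessel ((lat 53.708°, lon 59.163°)):
S2: 95.2 km
S5: 115.8 km
S3: 133.0 km
S4: 146.4 km
S1: 204.3 km
The fourth-nearest is S4 at 146.4 km.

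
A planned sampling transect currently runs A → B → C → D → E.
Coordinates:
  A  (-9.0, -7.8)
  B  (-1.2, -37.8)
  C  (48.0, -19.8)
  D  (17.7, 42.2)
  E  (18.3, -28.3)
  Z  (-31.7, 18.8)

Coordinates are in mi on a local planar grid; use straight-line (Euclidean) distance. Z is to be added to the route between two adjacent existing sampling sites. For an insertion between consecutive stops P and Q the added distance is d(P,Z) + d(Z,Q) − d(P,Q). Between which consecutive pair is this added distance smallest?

between D and E

Added distance for inserting Z between each consecutive pair:
A–B: 68.3 mi
B–C: 100.5 mi
C–D: 74.2 mi
D–E: 52.9 mi
Smallest added distance is 52.9 mi, inserting between D and E.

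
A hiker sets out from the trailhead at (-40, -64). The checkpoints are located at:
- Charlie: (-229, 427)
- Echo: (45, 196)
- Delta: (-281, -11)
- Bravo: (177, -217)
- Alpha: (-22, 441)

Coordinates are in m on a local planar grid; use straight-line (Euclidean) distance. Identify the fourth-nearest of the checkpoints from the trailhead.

Distances from the trailhead ((-40, -64)):
Delta: 246.8 m
Bravo: 265.5 m
Echo: 273.5 m
Alpha: 505.3 m
Charlie: 526.1 m
The fourth-nearest is Alpha at 505.3 m.

Alpha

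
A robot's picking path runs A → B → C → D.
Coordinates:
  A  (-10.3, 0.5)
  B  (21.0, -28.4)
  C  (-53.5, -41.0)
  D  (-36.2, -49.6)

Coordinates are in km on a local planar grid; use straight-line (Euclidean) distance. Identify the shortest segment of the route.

C–D

Leg distances:
A→B: 42.6 km
B→C: 75.6 km
C→D: 19.3 km
The shortest leg is C–D at 19.3 km.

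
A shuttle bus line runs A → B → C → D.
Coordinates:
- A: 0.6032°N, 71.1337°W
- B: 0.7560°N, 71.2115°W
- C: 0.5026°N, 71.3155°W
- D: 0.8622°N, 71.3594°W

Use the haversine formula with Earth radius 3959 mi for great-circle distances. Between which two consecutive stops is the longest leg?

C–D

Leg distances:
A→B: 11.8 mi
B→C: 18.9 mi
C→D: 25.0 mi
The longest leg is C–D at 25.0 mi.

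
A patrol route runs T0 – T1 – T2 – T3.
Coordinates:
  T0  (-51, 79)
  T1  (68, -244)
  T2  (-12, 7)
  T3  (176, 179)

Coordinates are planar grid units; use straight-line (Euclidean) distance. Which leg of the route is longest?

Leg distances:
T0→T1: 344.2
T1→T2: 263.4
T2→T3: 254.8
The longest leg is T0–T1 at 344.2.

T0–T1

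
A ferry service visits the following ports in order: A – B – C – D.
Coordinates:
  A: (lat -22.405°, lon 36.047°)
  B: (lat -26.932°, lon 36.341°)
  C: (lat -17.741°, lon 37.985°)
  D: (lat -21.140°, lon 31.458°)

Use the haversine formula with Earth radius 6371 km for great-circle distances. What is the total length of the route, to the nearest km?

Leg distances:
A→B: 504.3 km  (cumulative 504.3 km)
B→C: 1035.8 km  (cumulative 1540.1 km)
C→D: 781.7 km  (cumulative 2321.8 km)
Total route length ≈ 2322 km.

2322 km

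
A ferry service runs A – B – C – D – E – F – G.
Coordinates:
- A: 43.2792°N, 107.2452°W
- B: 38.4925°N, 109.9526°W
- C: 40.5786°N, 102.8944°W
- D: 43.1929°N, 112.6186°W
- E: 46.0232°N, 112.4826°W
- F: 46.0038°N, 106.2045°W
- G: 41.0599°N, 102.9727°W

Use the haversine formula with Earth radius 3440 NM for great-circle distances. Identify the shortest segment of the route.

D–E

Leg distances:
A→B: 312.5 NM
B→C: 349.9 NM
C→D: 461.8 NM
D→E: 170.0 NM
E→F: 261.7 NM
F→G: 328.4 NM
The shortest leg is D–E at 170.0 NM.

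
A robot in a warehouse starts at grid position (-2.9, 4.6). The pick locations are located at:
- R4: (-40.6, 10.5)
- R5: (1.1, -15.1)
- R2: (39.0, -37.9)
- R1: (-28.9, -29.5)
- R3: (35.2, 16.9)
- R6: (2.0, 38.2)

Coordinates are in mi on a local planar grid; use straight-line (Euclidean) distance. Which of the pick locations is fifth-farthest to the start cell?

R6

Distances from the start cell ((-2.9, 4.6)):
R2: 59.7 mi
R1: 42.9 mi
R3: 40.0 mi
R4: 38.2 mi
R6: 34.0 mi
R5: 20.1 mi
The fifth-farthest is R6 at 34.0 mi.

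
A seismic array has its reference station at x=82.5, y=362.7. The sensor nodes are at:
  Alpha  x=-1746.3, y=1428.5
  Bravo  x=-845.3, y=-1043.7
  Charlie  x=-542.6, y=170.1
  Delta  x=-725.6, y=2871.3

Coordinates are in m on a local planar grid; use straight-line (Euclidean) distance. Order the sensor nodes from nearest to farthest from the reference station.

Charlie, Bravo, Alpha, Delta

Distances from the reference station:
Charlie x=-542.6, y=170.1: 654.1 m
Bravo x=-845.3, y=-1043.7: 1684.9 m
Alpha x=-1746.3, y=1428.5: 2116.7 m
Delta x=-725.6, y=2871.3: 2635.5 m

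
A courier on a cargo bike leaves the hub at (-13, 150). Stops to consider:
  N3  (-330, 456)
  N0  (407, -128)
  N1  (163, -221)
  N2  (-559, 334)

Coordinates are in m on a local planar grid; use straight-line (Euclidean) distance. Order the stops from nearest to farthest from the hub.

N1, N3, N0, N2

Computing each straight-line distance from (-13, 150):
N1 (163, -221): 410.6 m
N3 (-330, 456): 440.6 m
N0 (407, -128): 503.7 m
N2 (-559, 334): 576.2 m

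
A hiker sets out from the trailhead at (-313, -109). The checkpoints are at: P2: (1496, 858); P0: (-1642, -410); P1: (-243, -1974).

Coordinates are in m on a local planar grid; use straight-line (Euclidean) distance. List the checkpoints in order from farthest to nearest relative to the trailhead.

Distances from the trailhead:
P2 (1496, 858): 2051.2 m
P1 (-243, -1974): 1866.3 m
P0 (-1642, -410): 1362.7 m

P2, P1, P0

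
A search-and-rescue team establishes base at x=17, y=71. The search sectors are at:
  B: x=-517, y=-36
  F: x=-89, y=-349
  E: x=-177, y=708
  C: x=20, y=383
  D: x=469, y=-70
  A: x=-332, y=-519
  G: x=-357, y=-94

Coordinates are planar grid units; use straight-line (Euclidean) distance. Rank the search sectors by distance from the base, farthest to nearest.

Distances from the base:
A x=-332, y=-519: 685.5
E x=-177, y=708: 665.9
B x=-517, y=-36: 544.6
D x=469, y=-70: 473.5
F x=-89, y=-349: 433.2
G x=-357, y=-94: 408.8
C x=20, y=383: 312.0

A, E, B, D, F, G, C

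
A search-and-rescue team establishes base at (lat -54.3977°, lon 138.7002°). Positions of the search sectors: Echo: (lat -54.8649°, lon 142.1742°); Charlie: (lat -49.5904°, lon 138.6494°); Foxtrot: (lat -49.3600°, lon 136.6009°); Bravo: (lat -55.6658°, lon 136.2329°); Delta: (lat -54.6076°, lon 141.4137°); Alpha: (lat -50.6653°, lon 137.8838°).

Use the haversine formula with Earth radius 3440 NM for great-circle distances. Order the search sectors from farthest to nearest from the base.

Foxtrot, Charlie, Alpha, Echo, Bravo, Delta

Distance from the base at (lat -54.3977°, lon 138.7002°) to each:
Foxtrot (lat -49.3600°, lon 136.6009°): 312.3 NM
Charlie (lat -49.5904°, lon 138.6494°): 288.6 NM
Alpha (lat -50.6653°, lon 137.8838°): 226.1 NM
Echo (lat -54.8649°, lon 142.1742°): 123.9 NM
Bravo (lat -55.6658°, lon 136.2329°): 114.0 NM
Delta (lat -54.6076°, lon 141.4137°): 95.4 NM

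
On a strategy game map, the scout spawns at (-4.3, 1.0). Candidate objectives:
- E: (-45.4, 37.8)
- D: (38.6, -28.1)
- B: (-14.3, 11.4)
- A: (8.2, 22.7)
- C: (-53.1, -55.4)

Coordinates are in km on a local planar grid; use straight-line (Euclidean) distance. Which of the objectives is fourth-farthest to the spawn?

Distance to each, sorted:
C: 74.6 km
E: 55.2 km
D: 51.8 km
A: 25.0 km
B: 14.4 km
The fourth-farthest is A at 25.0 km.

A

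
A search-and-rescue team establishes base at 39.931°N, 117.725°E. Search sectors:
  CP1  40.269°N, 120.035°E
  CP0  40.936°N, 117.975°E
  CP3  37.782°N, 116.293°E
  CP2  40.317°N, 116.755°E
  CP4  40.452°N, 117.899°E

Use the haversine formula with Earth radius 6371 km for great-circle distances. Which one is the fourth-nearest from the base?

CP1

Distances from the base (39.931°N, 117.725°E):
CP4: 59.8 km
CP2: 93.0 km
CP0: 113.7 km
CP1: 200.0 km
CP3: 269.2 km
The fourth-nearest is CP1 at 200.0 km.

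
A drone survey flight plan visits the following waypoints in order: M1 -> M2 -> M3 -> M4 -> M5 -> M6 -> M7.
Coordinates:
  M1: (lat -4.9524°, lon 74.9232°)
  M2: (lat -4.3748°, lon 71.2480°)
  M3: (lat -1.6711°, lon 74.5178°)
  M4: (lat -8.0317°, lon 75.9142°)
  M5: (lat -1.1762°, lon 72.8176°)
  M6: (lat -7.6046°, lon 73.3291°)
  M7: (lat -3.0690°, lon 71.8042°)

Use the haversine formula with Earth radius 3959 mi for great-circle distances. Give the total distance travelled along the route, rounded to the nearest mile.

2295 mi

Leg distances:
M1→M2: 256.2 mi  (cumulative 256.2 mi)
M2→M3: 292.9 mi  (cumulative 549.1 mi)
M3→M4: 449.9 mi  (cumulative 999.0 mi)
M4→M5: 519.4 mi  (cumulative 1518.5 mi)
M5→M6: 445.6 mi  (cumulative 1964.1 mi)
M6→M7: 330.5 mi  (cumulative 2294.5 mi)
Total route length ≈ 2295 mi.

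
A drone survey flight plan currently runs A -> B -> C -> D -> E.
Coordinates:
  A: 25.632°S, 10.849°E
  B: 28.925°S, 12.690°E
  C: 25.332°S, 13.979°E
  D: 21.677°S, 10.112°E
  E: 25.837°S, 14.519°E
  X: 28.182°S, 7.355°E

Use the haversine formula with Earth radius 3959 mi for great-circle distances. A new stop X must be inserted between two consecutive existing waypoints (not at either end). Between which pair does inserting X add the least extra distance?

between A and B

Added distance for inserting X between each consecutive pair:
A–B: 351.9 mi
B–C: 520.8 mi
C–D: 583.2 mi
D–E: 550.9 mi
Smallest added distance is 351.9 mi, inserting between A and B.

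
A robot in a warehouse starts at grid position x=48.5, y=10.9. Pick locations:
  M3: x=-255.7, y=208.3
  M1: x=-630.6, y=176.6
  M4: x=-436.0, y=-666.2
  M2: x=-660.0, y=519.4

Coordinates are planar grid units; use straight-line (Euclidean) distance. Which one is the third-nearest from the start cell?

Distance to each, sorted:
M3: 362.6
M1: 699.0
M4: 832.6
M2: 872.1
The third-nearest is M4 at 832.6.

M4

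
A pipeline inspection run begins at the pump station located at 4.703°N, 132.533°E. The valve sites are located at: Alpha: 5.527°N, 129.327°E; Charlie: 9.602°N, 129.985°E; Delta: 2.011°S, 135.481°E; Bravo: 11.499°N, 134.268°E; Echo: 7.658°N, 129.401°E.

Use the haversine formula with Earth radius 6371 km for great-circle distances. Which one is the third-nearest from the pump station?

Distance to each, sorted:
Alpha: 366.7 km
Echo: 477.3 km
Charlie: 613.0 km
Bravo: 779.4 km
Delta: 815.2 km
The third-nearest is Charlie at 613.0 km.

Charlie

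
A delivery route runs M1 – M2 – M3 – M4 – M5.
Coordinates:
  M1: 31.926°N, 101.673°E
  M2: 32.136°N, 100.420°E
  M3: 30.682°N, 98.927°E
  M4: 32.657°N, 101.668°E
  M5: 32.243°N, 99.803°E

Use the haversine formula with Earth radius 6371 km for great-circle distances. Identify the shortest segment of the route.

Leg distances:
M1→M2: 120.4 km
M2→M3: 215.0 km
M3→M4: 339.9 km
M4→M5: 180.9 km
The shortest leg is M1–M2 at 120.4 km.

M1–M2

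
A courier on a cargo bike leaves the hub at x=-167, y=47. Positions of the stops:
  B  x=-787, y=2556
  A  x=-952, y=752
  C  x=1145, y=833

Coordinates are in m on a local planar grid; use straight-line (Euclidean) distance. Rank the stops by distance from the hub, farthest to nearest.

Distances from the hub:
B x=-787, y=2556: 2584.5 m
C x=1145, y=833: 1529.4 m
A x=-952, y=752: 1055.1 m

B, C, A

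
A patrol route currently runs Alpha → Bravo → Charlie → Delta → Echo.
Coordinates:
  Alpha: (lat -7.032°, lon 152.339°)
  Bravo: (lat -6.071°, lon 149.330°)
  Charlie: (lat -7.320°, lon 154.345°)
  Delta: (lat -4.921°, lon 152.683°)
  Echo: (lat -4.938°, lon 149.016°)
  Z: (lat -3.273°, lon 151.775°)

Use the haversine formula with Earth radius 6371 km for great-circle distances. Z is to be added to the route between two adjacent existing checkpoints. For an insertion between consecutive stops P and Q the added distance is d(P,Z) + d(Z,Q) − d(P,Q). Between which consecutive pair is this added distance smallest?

Added distance for inserting Z between each consecutive pair:
Alpha–Bravo: 486.0 km
Bravo–Charlie: 374.0 km
Charlie–Delta: 417.6 km
Delta–Echo: 160.5 km
Smallest added distance is 160.5 km, inserting between Delta and Echo.

between Delta and Echo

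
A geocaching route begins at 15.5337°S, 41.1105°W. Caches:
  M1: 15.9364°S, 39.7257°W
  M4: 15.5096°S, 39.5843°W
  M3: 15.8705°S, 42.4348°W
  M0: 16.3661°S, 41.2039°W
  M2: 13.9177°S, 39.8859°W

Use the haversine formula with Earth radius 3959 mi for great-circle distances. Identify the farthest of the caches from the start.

Distances from the start (15.5337°S, 41.1105°W):
M2: 138.4 mi
M4: 101.6 mi
M1: 96.2 mi
M3: 91.1 mi
M0: 57.9 mi
The farthest is M2 at 138.4 mi.

M2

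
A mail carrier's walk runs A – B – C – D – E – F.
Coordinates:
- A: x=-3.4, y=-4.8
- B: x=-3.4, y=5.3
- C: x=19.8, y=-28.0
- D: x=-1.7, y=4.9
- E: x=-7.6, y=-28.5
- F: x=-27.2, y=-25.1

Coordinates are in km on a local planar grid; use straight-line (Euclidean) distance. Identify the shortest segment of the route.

A–B

Leg distances:
A→B: 10.1 km
B→C: 40.6 km
C→D: 39.3 km
D→E: 33.9 km
E→F: 19.9 km
The shortest leg is A–B at 10.1 km.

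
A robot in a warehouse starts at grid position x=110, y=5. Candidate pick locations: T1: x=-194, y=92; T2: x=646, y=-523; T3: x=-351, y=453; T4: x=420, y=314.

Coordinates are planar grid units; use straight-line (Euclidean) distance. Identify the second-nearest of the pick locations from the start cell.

Distances from the start cell (x=110, y=5):
T1: 316.2
T4: 437.7
T3: 642.8
T2: 752.4
The second-nearest is T4 at 437.7.

T4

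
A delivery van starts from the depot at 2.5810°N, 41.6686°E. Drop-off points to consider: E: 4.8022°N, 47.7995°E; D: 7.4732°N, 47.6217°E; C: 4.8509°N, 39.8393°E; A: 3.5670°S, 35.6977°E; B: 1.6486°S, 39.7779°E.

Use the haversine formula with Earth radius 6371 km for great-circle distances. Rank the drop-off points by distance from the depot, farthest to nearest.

Computing each great-circle distance from 2.5810°N, 41.6686°E:
A 3.5670°S, 35.6977°E: 952.7 km
D 7.4732°N, 47.6217°E: 854.7 km
E 4.8022°N, 47.7995°E: 723.7 km
B 1.6486°S, 39.7779°E: 515.1 km
C 4.8509°N, 39.8393°E: 323.9 km

A, D, E, B, C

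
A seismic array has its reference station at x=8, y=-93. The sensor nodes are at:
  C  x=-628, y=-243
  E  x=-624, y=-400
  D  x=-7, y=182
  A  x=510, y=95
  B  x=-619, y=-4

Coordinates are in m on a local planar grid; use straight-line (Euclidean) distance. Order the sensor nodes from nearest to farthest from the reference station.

D, A, B, C, E

Computing each straight-line distance from x=8, y=-93:
D x=-7, y=182: 275.4 m
A x=510, y=95: 536.0 m
B x=-619, y=-4: 633.3 m
C x=-628, y=-243: 653.4 m
E x=-624, y=-400: 702.6 m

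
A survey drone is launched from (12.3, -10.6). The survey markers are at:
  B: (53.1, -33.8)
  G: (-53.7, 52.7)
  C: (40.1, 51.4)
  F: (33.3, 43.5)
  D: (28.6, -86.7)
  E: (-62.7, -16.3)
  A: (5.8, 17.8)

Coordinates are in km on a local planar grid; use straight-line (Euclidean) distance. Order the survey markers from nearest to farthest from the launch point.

A, B, F, C, E, D, G

Distance from the launch point at (12.3, -10.6) to each:
A (5.8, 17.8): 29.1 km
B (53.1, -33.8): 46.9 km
F (33.3, 43.5): 58.0 km
C (40.1, 51.4): 67.9 km
E (-62.7, -16.3): 75.2 km
D (28.6, -86.7): 77.8 km
G (-53.7, 52.7): 91.4 km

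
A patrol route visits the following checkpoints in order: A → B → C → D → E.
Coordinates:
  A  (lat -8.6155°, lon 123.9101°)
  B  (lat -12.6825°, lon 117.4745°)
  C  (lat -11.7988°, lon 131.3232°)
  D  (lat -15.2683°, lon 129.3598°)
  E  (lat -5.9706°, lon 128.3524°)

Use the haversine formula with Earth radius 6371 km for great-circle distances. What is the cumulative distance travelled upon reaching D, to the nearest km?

2784 km

Leg distances:
A→B: 836.0 km  (cumulative 836.0 km)
B→C: 1507.9 km  (cumulative 2343.9 km)
C→D: 440.3 km  (cumulative 2784.2 km)
Cumulative distance at D ≈ 2784 km.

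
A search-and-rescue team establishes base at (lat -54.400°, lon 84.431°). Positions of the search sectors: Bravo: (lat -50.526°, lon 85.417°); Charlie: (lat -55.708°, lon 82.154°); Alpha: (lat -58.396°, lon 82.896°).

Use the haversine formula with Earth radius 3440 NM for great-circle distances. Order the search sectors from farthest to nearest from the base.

Alpha, Bravo, Charlie

Distance from the base at (lat -54.400°, lon 84.431°) to each:
Alpha (lat -58.396°, lon 82.896°): 245.3 NM
Bravo (lat -50.526°, lon 85.417°): 235.4 NM
Charlie (lat -55.708°, lon 82.154°): 110.9 NM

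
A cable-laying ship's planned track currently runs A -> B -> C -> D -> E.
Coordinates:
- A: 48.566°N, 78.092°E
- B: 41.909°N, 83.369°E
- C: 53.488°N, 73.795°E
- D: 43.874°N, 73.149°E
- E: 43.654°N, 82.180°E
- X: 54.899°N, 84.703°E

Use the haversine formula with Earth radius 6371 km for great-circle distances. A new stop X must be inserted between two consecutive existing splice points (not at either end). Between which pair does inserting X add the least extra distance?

Added distance for inserting X between each consecutive pair:
A–B: 1438.2 km
B–C: 703.2 km
C–D: 1135.7 km
D–E: 2018.1 km
Smallest added distance is 703.2 km, inserting between B and C.

between B and C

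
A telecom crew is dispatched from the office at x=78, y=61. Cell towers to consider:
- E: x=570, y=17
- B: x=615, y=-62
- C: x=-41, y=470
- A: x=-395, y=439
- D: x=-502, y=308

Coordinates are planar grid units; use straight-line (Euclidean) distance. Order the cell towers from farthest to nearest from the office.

Distance from the office at x=78, y=61 to each:
D x=-502, y=308: 630.4
A x=-395, y=439: 605.5
B x=615, y=-62: 550.9
E x=570, y=17: 494.0
C x=-41, y=470: 426.0

D, A, B, E, C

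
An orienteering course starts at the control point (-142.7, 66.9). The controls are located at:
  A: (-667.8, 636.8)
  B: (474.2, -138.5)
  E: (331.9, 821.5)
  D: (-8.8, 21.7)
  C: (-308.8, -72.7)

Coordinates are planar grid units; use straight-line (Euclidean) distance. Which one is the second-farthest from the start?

A

Distances from the start ((-142.7, 66.9)):
E: 891.4
A: 774.9
B: 650.2
C: 217.0
D: 141.3
The second-farthest is A at 774.9.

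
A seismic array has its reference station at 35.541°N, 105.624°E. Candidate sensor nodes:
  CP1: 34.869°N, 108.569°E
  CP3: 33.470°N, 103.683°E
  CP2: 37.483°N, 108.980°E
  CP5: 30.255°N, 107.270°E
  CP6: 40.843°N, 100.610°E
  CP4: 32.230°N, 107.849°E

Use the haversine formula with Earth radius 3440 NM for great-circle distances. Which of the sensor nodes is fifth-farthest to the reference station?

CP3

Distance to each, sorted:
CP6: 396.5 NM
CP5: 328.0 NM
CP4: 227.6 NM
CP2: 199.5 NM
CP3: 157.1 NM
CP1: 150.0 NM
The fifth-farthest is CP3 at 157.1 NM.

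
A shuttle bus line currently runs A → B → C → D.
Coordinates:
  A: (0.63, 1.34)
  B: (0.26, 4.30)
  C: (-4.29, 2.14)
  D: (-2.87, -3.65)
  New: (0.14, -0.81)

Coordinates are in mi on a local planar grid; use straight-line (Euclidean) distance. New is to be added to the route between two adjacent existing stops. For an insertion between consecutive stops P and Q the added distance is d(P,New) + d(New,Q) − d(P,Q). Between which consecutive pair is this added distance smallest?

between C and D

Added distance for inserting New between each consecutive pair:
A–B: 4.3 mi
B–C: 5.4 mi
C–D: 3.5 mi
Smallest added distance is 3.5 mi, inserting between C and D.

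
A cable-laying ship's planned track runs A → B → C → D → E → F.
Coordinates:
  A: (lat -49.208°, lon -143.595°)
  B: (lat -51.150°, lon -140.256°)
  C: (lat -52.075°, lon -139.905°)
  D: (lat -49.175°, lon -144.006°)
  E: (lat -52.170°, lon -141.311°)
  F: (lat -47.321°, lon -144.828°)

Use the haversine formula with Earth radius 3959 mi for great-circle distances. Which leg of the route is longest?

Leg distances:
A→B: 199.6 mi
B→C: 65.7 mi
C→D: 269.1 mi
D→E: 238.2 mi
E→F: 369.9 mi
The longest leg is E–F at 369.9 mi.

E–F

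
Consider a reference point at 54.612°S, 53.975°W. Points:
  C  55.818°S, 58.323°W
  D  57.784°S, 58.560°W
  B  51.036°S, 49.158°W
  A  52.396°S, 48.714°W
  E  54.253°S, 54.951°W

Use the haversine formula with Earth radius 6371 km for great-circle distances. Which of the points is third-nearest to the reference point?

Distances from the reference point (54.612°S, 53.975°W):
E: 74.7 km
C: 306.6 km
A: 426.2 km
D: 452.4 km
B: 512.5 km
The third-nearest is A at 426.2 km.

A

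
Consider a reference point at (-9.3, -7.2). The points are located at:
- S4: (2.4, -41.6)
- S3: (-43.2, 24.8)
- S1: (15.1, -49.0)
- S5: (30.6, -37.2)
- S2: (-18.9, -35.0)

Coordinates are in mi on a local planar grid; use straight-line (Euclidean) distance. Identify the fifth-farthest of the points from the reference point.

Distances from the reference point ((-9.3, -7.2)):
S5: 49.9 mi
S1: 48.4 mi
S3: 46.6 mi
S4: 36.3 mi
S2: 29.4 mi
The fifth-farthest is S2 at 29.4 mi.

S2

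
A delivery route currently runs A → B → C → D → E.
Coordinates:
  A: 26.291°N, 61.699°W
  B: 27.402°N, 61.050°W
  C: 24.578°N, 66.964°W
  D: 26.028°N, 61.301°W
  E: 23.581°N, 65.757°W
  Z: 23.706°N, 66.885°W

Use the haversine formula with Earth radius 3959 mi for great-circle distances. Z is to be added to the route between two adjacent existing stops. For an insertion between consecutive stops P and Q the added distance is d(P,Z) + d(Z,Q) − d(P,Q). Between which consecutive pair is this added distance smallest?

between C and D

Added distance for inserting Z between each consecutive pair:
A–B: 728.4 mi
B–C: 88.9 mi
C–D: 77.9 mi
D–E: 130.3 mi
Smallest added distance is 77.9 mi, inserting between C and D.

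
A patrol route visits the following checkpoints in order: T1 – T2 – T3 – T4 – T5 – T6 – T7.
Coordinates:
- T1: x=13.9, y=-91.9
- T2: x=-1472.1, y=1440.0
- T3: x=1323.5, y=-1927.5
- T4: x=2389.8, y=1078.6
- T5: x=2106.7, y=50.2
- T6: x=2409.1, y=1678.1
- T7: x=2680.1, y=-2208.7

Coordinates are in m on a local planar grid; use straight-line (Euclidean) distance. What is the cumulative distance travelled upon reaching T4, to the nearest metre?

9701 m

Leg distances:
T1→T2: 2134.2 m  (cumulative 2134.2 m)
T2→T3: 4376.7 m  (cumulative 6510.9 m)
T3→T4: 3189.6 m  (cumulative 9700.5 m)
Cumulative distance at T4 ≈ 9701 m.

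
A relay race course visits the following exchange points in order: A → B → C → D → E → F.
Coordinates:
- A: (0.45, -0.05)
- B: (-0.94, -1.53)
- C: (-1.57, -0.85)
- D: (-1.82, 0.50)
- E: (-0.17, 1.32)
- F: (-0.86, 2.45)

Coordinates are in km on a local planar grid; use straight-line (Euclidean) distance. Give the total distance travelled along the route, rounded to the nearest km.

7 km

Leg distances:
A→B: 2.0 km  (cumulative 2.0 km)
B→C: 0.9 km  (cumulative 3.0 km)
C→D: 1.4 km  (cumulative 4.3 km)
D→E: 1.8 km  (cumulative 6.2 km)
E→F: 1.3 km  (cumulative 7.5 km)
Total route length ≈ 7 km.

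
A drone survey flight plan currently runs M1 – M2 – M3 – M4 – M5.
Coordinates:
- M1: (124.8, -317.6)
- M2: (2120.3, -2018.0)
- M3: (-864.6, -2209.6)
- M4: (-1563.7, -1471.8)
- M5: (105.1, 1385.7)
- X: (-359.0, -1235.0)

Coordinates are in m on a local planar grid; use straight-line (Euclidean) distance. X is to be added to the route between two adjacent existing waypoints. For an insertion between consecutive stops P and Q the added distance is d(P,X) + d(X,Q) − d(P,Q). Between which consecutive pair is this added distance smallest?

Added distance for inserting X between each consecutive pair:
M1–M2: 1015.4 m
M2–M3: 706.9 m
M3–M4: 1309.3 m
M4–M5: 580.1 m
Smallest added distance is 580.1 m, inserting between M4 and M5.

between M4 and M5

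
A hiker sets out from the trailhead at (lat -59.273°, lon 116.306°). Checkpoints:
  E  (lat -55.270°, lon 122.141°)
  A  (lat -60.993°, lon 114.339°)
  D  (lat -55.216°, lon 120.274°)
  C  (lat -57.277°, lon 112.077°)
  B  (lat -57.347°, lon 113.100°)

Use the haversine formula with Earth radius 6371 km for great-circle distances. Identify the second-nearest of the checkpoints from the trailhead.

B

Distance to each, sorted:
A: 220.1 km
B: 284.4 km
C: 332.2 km
D: 510.2 km
E: 566.3 km
The second-nearest is B at 284.4 km.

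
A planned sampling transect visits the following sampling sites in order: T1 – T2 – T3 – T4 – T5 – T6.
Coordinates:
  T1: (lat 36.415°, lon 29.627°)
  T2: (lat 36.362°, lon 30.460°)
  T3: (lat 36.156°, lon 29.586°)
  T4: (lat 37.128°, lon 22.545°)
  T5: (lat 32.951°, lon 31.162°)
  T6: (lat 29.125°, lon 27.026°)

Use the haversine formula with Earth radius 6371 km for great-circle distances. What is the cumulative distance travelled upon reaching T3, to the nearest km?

156 km

Leg distances:
T1→T2: 74.8 km  (cumulative 74.8 km)
T2→T3: 81.6 km  (cumulative 156.4 km)
Cumulative distance at T3 ≈ 156 km.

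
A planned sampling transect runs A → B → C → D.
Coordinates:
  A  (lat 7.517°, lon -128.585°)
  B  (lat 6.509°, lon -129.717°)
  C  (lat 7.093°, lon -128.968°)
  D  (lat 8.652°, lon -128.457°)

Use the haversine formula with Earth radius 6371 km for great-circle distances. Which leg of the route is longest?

Leg distances:
A→B: 167.8 km
B→C: 105.1 km
C→D: 182.3 km
The longest leg is C–D at 182.3 km.

C–D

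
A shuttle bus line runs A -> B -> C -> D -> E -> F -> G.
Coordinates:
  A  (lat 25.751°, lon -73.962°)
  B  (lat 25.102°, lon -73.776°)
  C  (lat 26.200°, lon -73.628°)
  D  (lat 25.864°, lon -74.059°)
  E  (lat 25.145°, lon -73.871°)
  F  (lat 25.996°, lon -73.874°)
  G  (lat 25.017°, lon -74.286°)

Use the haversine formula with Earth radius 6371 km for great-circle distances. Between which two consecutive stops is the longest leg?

Leg distances:
A→B: 74.5 km
B→C: 123.0 km
C→D: 57.0 km
D→E: 82.1 km
E→F: 94.6 km
F→G: 116.4 km
The longest leg is B–C at 123.0 km.

B–C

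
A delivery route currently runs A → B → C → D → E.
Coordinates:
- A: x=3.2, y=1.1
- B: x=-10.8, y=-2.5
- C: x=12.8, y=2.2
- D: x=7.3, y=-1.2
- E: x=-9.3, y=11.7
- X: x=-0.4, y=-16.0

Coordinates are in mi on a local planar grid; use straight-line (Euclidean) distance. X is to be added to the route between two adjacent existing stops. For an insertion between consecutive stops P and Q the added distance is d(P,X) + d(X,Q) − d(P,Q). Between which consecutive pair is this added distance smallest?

between B and C

Added distance for inserting X between each consecutive pair:
A–B: 20.1 mi
B–C: 15.5 mi
C–D: 32.7 mi
D–E: 24.8 mi
Smallest added distance is 15.5 mi, inserting between B and C.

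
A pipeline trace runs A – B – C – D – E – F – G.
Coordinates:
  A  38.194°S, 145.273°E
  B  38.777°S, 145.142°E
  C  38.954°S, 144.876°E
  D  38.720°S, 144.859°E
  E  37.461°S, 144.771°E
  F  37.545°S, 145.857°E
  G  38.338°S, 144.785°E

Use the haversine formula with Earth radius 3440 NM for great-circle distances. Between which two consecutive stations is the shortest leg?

C–D

Leg distances:
A→B: 35.5 NM
B→C: 16.4 NM
C→D: 14.1 NM
D→E: 75.7 NM
E→F: 52.0 NM
F→G: 69.6 NM
The shortest leg is C–D at 14.1 NM.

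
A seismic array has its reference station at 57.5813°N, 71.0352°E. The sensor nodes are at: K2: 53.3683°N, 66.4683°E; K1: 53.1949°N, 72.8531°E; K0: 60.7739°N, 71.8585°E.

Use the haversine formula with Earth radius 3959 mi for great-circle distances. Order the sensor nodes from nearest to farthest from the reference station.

Distances from the reference station:
K0 60.7739°N, 71.8585°E: 222.5 mi
K1 53.1949°N, 72.8531°E: 311.3 mi
K2 53.3683°N, 66.4683°E: 341.5 mi

K0, K1, K2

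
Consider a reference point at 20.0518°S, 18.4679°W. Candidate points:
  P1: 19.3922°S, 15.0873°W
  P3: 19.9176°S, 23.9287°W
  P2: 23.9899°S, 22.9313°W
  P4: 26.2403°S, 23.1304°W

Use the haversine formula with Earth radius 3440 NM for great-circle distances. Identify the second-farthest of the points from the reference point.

Distances from the reference point (20.0518°S, 18.4679°W):
P4: 451.9 NM
P2: 342.9 NM
P3: 308.2 NM
P1: 195.1 NM
The second-farthest is P2 at 342.9 NM.

P2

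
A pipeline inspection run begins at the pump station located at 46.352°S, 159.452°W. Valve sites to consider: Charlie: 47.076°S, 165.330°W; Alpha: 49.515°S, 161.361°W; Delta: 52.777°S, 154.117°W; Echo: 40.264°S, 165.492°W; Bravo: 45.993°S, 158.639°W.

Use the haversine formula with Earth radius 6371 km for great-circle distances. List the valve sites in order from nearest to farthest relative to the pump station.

Bravo, Alpha, Charlie, Delta, Echo

Distances from the pump station:
Bravo 45.993°S, 158.639°W: 74.2 km
Alpha 49.515°S, 161.361°W: 379.3 km
Charlie 47.076°S, 165.330°W: 455.2 km
Delta 52.777°S, 154.117°W: 810.9 km
Echo 40.264°S, 165.492°W: 834.4 km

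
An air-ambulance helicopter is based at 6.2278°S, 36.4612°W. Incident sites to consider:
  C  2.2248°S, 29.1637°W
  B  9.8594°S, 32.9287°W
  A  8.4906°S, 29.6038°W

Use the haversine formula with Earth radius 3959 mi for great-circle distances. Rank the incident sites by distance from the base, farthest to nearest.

Distance from the base at 6.2278°S, 36.4612°W to each:
C 2.2248°S, 29.1637°W: 573.8 mi
A 8.4906°S, 29.6038°W: 495.2 mi
B 9.8594°S, 32.9287°W: 348.4 mi

C, A, B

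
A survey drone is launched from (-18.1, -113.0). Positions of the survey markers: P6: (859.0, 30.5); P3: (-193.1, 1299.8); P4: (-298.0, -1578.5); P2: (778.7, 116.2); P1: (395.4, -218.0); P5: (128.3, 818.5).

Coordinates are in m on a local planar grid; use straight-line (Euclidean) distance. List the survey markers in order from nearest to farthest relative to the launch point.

P1, P2, P6, P5, P3, P4

Distance from the launch point at (-18.1, -113.0) to each:
P1 (395.4, -218.0): 426.6 m
P2 (778.7, 116.2): 829.1 m
P6 (859.0, 30.5): 888.8 m
P5 (128.3, 818.5): 942.9 m
P3 (-193.1, 1299.8): 1423.6 m
P4 (-298.0, -1578.5): 1492.0 m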